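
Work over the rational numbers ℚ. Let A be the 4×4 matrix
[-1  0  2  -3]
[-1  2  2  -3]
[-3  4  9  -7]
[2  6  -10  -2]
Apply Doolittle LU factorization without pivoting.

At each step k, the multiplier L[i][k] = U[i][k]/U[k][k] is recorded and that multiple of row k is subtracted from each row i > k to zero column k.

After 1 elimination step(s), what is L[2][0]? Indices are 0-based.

L[2][0] = 3

[col 0] pivot -1
  R1 -= 1*R0 → (0, 2, 0, 0)  (L[1][0] := 1)
  R2 -= 3*R0 → (0, 4, 3, 2)  (L[2][0] := 3)
  R3 -= -2*R0 → (0, 6, -6, -8)  (L[3][0] := -2)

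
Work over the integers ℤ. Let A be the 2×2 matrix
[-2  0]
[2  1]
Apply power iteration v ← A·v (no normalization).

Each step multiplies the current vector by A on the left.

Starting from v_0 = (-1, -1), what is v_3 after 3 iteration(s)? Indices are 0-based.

v_3 = (8, -7)

v_0 = (-1, -1).
v_1 = A·v_0 = (2, -3).
v_2 = A·v_1 = (-4, 1).
v_3 = A·v_2 = (8, -7).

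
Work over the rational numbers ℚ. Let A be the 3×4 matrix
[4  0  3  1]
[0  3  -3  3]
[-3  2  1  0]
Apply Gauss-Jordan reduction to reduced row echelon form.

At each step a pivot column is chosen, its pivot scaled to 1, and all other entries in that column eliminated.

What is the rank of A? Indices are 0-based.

rank = 3

[1] R0 /= 4  ⇒  (1, 0, 3/4, 1/4)
     R2 -= -3·R0  ⇒  (0, 2, 13/4, 3/4)
[2] R1 /= 3  ⇒  (0, 1, -1, 1)
     R2 -= 2·R1  ⇒  (0, 0, 21/4, -5/4)
[3] R2 /= 21/4  ⇒  (0, 0, 1, -5/21)
     R0 -= 3/4·R2  ⇒  (1, 0, 0, 3/7)
     R1 -= -1·R2  ⇒  (0, 1, 0, 16/21)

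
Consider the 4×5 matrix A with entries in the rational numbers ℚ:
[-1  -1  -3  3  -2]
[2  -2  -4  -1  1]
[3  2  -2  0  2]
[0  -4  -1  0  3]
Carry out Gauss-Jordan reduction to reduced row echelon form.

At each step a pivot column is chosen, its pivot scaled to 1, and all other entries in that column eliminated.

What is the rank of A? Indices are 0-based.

rank = 4

step 1: normalize row 0 (÷-1) = (1, 1, 3, -3, 2)
  row 1: subtract 2×row0 = (0, -4, -10, 5, -3)
  row 2: subtract 3×row0 = (0, -1, -11, 9, -4)
step 2: normalize row 1 (÷-4) = (0, 1, 5/2, -5/4, 3/4)
  row 0: subtract 1×row1 = (1, 0, 1/2, -7/4, 5/4)
  row 2: subtract -1×row1 = (0, 0, -17/2, 31/4, -13/4)
  row 3: subtract -4×row1 = (0, 0, 9, -5, 6)
step 3: normalize row 2 (÷-17/2) = (0, 0, 1, -31/34, 13/34)
  row 0: subtract 1/2×row2 = (1, 0, 0, -22/17, 18/17)
  row 1: subtract 5/2×row2 = (0, 1, 0, 35/34, -7/34)
  row 3: subtract 9×row2 = (0, 0, 0, 109/34, 87/34)
step 4: normalize row 3 (÷109/34) = (0, 0, 0, 1, 87/109)
  row 0: subtract -22/17×row3 = (1, 0, 0, 0, 228/109)
  row 1: subtract 35/34×row3 = (0, 1, 0, 0, -112/109)
  row 2: subtract -31/34×row3 = (0, 0, 1, 0, 121/109)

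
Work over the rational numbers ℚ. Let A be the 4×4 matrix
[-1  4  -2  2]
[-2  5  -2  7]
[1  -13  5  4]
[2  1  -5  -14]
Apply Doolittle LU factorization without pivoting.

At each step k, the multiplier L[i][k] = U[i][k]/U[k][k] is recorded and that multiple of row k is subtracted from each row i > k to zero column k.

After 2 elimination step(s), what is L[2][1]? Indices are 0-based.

L[2][1] = 3

Step 1: pivot at (0,0) is -1.
  row1 ← row1 − (2)·row0  ⇒  L[1][0]=2, U row1=(0, -3, 2, 3)
  row2 ← row2 − (-1)·row0  ⇒  L[2][0]=-1, U row2=(0, -9, 3, 6)
  row3 ← row3 − (-2)·row0  ⇒  L[3][0]=-2, U row3=(0, 9, -9, -10)
Step 2: pivot at (1,1) is -3.
  row2 ← row2 − (3)·row1  ⇒  L[2][1]=3, U row2=(0, 0, -3, -3)
  row3 ← row3 − (-3)·row1  ⇒  L[3][1]=-3, U row3=(0, 0, -3, -1)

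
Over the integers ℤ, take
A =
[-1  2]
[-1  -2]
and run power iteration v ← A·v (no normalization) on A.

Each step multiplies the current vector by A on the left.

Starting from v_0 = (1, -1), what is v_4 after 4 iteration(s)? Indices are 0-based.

v_4 = (-11, 17)

v_0 = (1, -1).
v_1 = A·v_0 = (-3, 1).
v_2 = A·v_1 = (5, 1).
v_3 = A·v_2 = (-3, -7).
v_4 = A·v_3 = (-11, 17).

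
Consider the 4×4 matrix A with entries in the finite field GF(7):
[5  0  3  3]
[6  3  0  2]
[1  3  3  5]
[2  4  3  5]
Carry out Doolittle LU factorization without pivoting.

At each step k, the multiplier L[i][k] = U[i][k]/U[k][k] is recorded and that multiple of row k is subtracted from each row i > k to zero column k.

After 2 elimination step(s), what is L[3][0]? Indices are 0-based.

Step 1: pivot at (0,0) is 5.
  row1 ← row1 − (4)·row0  ⇒  L[1][0]=4, U row1=(0, 3, 2, 4)
  row2 ← row2 − (3)·row0  ⇒  L[2][0]=3, U row2=(0, 3, 1, 3)
  row3 ← row3 − (6)·row0  ⇒  L[3][0]=6, U row3=(0, 4, 6, 1)
Step 2: pivot at (1,1) is 3.
  row2 ← row2 − (1)·row1  ⇒  L[2][1]=1, U row2=(0, 0, 6, 6)
  row3 ← row3 − (6)·row1  ⇒  L[3][1]=6, U row3=(0, 0, 1, 5)

L[3][0] = 6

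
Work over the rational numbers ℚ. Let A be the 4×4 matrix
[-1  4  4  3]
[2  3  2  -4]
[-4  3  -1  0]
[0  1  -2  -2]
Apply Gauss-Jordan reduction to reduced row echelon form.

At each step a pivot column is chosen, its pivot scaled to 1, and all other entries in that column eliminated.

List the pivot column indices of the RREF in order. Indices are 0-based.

step 1: normalize row 0 (÷-1) = (1, -4, -4, -3)
  row 1: subtract 2×row0 = (0, 11, 10, 2)
  row 2: subtract -4×row0 = (0, -13, -17, -12)
step 2: normalize row 1 (÷11) = (0, 1, 10/11, 2/11)
  row 0: subtract -4×row1 = (1, 0, -4/11, -25/11)
  row 2: subtract -13×row1 = (0, 0, -57/11, -106/11)
  row 3: subtract 1×row1 = (0, 0, -32/11, -24/11)
step 3: normalize row 2 (÷-57/11) = (0, 0, 1, 106/57)
  row 0: subtract -4/11×row2 = (1, 0, 0, -91/57)
  row 1: subtract 10/11×row2 = (0, 1, 0, -86/57)
  row 3: subtract -32/11×row2 = (0, 0, 0, 184/57)
step 4: normalize row 3 (÷184/57) = (0, 0, 0, 1)
  row 0: subtract -91/57×row3 = (1, 0, 0, 0)
  row 1: subtract -86/57×row3 = (0, 1, 0, 0)
  row 2: subtract 106/57×row3 = (0, 0, 1, 0)

pivot columns: 0, 1, 2, 3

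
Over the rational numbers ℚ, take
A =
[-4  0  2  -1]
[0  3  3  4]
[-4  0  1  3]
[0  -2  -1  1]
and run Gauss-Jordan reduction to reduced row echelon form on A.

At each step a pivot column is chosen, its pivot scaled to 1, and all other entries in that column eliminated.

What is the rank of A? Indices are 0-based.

rank = 4

[1] R0 /= -4  ⇒  (1, 0, -1/2, 1/4)
     R2 -= -4·R0  ⇒  (0, 0, -1, 4)
[2] R1 /= 3  ⇒  (0, 1, 1, 4/3)
     R3 -= -2·R1  ⇒  (0, 0, 1, 11/3)
[3] R2 /= -1  ⇒  (0, 0, 1, -4)
     R0 -= -1/2·R2  ⇒  (1, 0, 0, -7/4)
     R1 -= 1·R2  ⇒  (0, 1, 0, 16/3)
     R3 -= 1·R2  ⇒  (0, 0, 0, 23/3)
[4] R3 /= 23/3  ⇒  (0, 0, 0, 1)
     R0 -= -7/4·R3  ⇒  (1, 0, 0, 0)
     R1 -= 16/3·R3  ⇒  (0, 1, 0, 0)
     R2 -= -4·R3  ⇒  (0, 0, 1, 0)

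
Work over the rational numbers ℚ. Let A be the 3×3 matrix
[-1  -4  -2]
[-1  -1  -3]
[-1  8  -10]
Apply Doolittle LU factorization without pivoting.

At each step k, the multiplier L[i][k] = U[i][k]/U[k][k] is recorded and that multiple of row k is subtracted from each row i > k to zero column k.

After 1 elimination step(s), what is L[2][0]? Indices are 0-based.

L[2][0] = 1

Step 1: pivot at (0,0) is -1.
  row1 ← row1 − (1)·row0  ⇒  L[1][0]=1, U row1=(0, 3, -1)
  row2 ← row2 − (1)·row0  ⇒  L[2][0]=1, U row2=(0, 12, -8)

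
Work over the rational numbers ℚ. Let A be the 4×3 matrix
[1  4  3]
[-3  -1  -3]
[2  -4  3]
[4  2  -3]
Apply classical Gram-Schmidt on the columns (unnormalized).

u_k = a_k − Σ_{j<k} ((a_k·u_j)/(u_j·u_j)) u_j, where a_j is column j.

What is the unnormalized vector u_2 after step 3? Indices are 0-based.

u_2 = (3468/1061, -2586/1061, 2169/1061, -3891/1061)

Step 1: u_0 = a_0 = (1, -3, 2, 4).
Step 2: u_1 = a_1 − (7/30)·u_0 = (113/30, -3/10, -67/15, 16/15).
Step 3: u_2 = a_2 − (1/5)·u_0 − (-132/1061)·u_1 = (3468/1061, -2586/1061, 2169/1061, -3891/1061).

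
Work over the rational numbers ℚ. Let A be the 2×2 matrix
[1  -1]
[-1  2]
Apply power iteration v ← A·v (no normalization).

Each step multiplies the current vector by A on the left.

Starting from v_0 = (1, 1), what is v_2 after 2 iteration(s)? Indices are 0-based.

v_2 = (-1, 2)

v_0 = (1, 1).
v_1 = A·v_0 = (0, 1).
v_2 = A·v_1 = (-1, 2).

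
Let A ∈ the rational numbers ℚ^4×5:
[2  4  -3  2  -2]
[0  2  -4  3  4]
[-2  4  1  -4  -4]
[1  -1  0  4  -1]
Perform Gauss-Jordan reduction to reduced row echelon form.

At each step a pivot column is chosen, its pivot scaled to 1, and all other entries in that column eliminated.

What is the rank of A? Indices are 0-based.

step 1: normalize row 0 (÷2) = (1, 2, -3/2, 1, -1)
  row 2: subtract -2×row0 = (0, 8, -2, -2, -6)
  row 3: subtract 1×row0 = (0, -3, 3/2, 3, 0)
step 2: normalize row 1 (÷2) = (0, 1, -2, 3/2, 2)
  row 0: subtract 2×row1 = (1, 0, 5/2, -2, -5)
  row 2: subtract 8×row1 = (0, 0, 14, -14, -22)
  row 3: subtract -3×row1 = (0, 0, -9/2, 15/2, 6)
step 3: normalize row 2 (÷14) = (0, 0, 1, -1, -11/7)
  row 0: subtract 5/2×row2 = (1, 0, 0, 1/2, -15/14)
  row 1: subtract -2×row2 = (0, 1, 0, -1/2, -8/7)
  row 3: subtract -9/2×row2 = (0, 0, 0, 3, -15/14)
step 4: normalize row 3 (÷3) = (0, 0, 0, 1, -5/14)
  row 0: subtract 1/2×row3 = (1, 0, 0, 0, -25/28)
  row 1: subtract -1/2×row3 = (0, 1, 0, 0, -37/28)
  row 2: subtract -1×row3 = (0, 0, 1, 0, -27/14)

rank = 4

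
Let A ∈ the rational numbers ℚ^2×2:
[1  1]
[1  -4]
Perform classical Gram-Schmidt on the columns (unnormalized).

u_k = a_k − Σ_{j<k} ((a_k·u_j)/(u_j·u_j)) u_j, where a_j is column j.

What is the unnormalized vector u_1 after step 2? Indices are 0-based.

Step 1: u_0 = a_0 = (1, 1).
Step 2: u_1 = a_1 − (-3/2)·u_0 = (5/2, -5/2).

u_1 = (5/2, -5/2)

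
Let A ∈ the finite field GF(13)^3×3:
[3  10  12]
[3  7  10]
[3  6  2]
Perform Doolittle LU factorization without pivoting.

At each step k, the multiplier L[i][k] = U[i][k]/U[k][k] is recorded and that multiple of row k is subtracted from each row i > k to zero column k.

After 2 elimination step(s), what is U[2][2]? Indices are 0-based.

k=0: U[0][0]=3
  eliminate (1,0): mult=1, new row 1: (0, 10, 11); set L[1][0]=1
  eliminate (2,0): mult=1, new row 2: (0, 9, 3); set L[2][0]=1
k=1: U[1][1]=10
  eliminate (2,1): mult=10, new row 2: (0, 0, 10); set L[2][1]=10

U[2][2] = 10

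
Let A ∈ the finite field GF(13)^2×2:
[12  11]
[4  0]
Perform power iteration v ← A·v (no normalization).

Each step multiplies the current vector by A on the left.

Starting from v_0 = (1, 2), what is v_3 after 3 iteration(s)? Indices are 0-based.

v_0 = (1, 2).
v_1 = A·v_0 = (8, 4).
v_2 = A·v_1 = (10, 6).
v_3 = A·v_2 = (4, 1).

v_3 = (4, 1)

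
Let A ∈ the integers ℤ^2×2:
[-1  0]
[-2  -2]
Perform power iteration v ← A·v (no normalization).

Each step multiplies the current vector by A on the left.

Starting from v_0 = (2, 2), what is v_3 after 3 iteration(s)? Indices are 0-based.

v_0 = (2, 2).
v_1 = A·v_0 = (-2, -8).
v_2 = A·v_1 = (2, 20).
v_3 = A·v_2 = (-2, -44).

v_3 = (-2, -44)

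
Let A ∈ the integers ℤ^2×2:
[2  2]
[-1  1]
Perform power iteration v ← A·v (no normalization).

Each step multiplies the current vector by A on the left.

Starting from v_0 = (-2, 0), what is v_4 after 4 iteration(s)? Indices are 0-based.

v_4 = (28, 6)

v_0 = (-2, 0).
v_1 = A·v_0 = (-4, 2).
v_2 = A·v_1 = (-4, 6).
v_3 = A·v_2 = (4, 10).
v_4 = A·v_3 = (28, 6).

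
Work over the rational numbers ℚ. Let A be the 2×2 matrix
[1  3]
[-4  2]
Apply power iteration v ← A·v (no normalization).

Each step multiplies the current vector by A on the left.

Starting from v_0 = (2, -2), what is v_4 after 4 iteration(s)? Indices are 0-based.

v_4 = (368, 544)

v_0 = (2, -2).
v_1 = A·v_0 = (-4, -12).
v_2 = A·v_1 = (-40, -8).
v_3 = A·v_2 = (-64, 144).
v_4 = A·v_3 = (368, 544).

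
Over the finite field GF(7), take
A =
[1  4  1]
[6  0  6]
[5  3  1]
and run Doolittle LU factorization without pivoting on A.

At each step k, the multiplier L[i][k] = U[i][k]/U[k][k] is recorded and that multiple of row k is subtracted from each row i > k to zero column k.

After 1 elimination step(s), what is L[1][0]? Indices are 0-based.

Step 1: pivot at (0,0) is 1.
  row1 ← row1 − (6)·row0  ⇒  L[1][0]=6, U row1=(0, 4, 0)
  row2 ← row2 − (5)·row0  ⇒  L[2][0]=5, U row2=(0, 4, 3)

L[1][0] = 6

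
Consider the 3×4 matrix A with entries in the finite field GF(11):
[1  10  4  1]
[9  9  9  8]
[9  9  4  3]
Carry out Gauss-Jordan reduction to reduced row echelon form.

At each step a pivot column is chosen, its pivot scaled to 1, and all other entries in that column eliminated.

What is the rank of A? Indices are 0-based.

step 1: normalize row 0 (÷1) = (1, 10, 4, 1)
  row 1: subtract 9×row0 = (0, 7, 6, 10)
  row 2: subtract 9×row0 = (0, 7, 1, 5)
step 2: normalize row 1 (÷7) = (0, 1, 4, 3)
  row 0: subtract 10×row1 = (1, 0, 8, 4)
  row 2: subtract 7×row1 = (0, 0, 6, 6)
step 3: normalize row 2 (÷6) = (0, 0, 1, 1)
  row 0: subtract 8×row2 = (1, 0, 0, 7)
  row 1: subtract 4×row2 = (0, 1, 0, 10)

rank = 3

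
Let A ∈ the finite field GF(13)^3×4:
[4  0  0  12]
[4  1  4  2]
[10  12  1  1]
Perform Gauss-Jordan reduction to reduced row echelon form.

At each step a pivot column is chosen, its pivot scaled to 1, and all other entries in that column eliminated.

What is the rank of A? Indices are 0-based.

[1] R0 /= 4  ⇒  (1, 0, 0, 3)
     R1 -= 4·R0  ⇒  (0, 1, 4, 3)
     R2 -= 10·R0  ⇒  (0, 12, 1, 10)
[2] R1 /= 1  ⇒  (0, 1, 4, 3)
     R2 -= 12·R1  ⇒  (0, 0, 5, 0)
[3] R2 /= 5  ⇒  (0, 0, 1, 0)
     R1 -= 4·R2  ⇒  (0, 1, 0, 3)

rank = 3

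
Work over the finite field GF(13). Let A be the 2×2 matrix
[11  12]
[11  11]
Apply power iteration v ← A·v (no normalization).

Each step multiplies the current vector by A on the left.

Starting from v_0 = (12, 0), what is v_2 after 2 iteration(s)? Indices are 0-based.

v_0 = (12, 0).
v_1 = A·v_0 = (2, 2).
v_2 = A·v_1 = (7, 5).

v_2 = (7, 5)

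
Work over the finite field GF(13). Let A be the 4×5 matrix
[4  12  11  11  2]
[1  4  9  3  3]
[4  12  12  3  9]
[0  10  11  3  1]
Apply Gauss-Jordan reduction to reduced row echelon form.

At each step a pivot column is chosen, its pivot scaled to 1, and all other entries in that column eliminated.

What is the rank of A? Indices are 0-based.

rank = 4

pivot(0,0)=4: scale R0 → (1, 3, 6, 6, 7)
  clear (1,0): R1 −= (1)R0 → (0, 1, 3, 10, 9)
  clear (2,0): R2 −= (4)R0 → (0, 0, 1, 5, 7)
pivot(1,1)=1: scale R1 → (0, 1, 3, 10, 9)
  clear (0,1): R0 −= (3)R1 → (1, 0, 10, 2, 6)
  clear (3,1): R3 −= (10)R1 → (0, 0, 7, 7, 2)
pivot(2,2)=1: scale R2 → (0, 0, 1, 5, 7)
  clear (0,2): R0 −= (10)R2 → (1, 0, 0, 4, 1)
  clear (1,2): R1 −= (3)R2 → (0, 1, 0, 8, 1)
  clear (3,2): R3 −= (7)R2 → (0, 0, 0, 11, 5)
pivot(3,3)=11: scale R3 → (0, 0, 0, 1, 4)
  clear (0,3): R0 −= (4)R3 → (1, 0, 0, 0, 11)
  clear (1,3): R1 −= (8)R3 → (0, 1, 0, 0, 8)
  clear (2,3): R2 −= (5)R3 → (0, 0, 1, 0, 0)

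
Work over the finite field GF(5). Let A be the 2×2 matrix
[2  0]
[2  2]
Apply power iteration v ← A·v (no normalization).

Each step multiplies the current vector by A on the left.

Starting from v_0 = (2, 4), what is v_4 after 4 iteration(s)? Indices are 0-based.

v_0 = (2, 4).
v_1 = A·v_0 = (4, 2).
v_2 = A·v_1 = (3, 2).
v_3 = A·v_2 = (1, 0).
v_4 = A·v_3 = (2, 2).

v_4 = (2, 2)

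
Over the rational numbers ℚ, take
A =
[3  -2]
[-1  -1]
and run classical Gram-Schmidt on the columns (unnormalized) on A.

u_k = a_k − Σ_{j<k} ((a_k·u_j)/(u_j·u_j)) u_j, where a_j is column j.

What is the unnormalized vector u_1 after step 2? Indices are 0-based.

Step 1: u_0 = a_0 = (3, -1).
Step 2: u_1 = a_1 − (-1/2)·u_0 = (-1/2, -3/2).

u_1 = (-1/2, -3/2)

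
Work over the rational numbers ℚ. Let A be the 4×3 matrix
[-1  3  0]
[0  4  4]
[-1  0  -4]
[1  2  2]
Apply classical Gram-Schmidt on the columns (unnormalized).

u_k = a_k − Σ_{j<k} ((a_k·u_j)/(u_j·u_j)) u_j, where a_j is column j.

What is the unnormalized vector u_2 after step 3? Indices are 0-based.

u_2 = (-2/43, 40/43, -75/43, -77/43)

Step 1: u_0 = a_0 = (-1, 0, -1, 1).
Step 2: u_1 = a_1 − (-1/3)·u_0 = (8/3, 4, -1/3, 7/3).
Step 3: u_2 = a_2 − (2)·u_0 − (33/43)·u_1 = (-2/43, 40/43, -75/43, -77/43).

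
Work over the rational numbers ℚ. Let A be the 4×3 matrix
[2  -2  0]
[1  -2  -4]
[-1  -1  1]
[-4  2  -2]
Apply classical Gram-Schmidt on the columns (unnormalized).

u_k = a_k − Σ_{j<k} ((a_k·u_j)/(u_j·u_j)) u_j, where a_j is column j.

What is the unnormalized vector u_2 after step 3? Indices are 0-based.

u_2 = (6/13, -112/39, 100/39, -44/39)

Step 1: u_0 = a_0 = (2, 1, -1, -4).
Step 2: u_1 = a_1 − (-13/22)·u_0 = (-9/11, -31/22, -35/22, -4/11).
Step 3: u_2 = a_2 − (3/22)·u_0 − (35/39)·u_1 = (6/13, -112/39, 100/39, -44/39).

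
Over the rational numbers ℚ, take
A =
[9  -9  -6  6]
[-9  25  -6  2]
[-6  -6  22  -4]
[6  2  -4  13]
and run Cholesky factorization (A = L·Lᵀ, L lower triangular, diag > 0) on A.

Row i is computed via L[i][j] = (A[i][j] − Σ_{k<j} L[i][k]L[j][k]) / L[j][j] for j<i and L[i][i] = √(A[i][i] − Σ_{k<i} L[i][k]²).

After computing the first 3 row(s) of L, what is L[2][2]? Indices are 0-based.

Step 1: L[0][0] = √(9) = 3.
  L[1][0] = (-9) / L[0][0] = -3.
Step 2: L[1][1] = √(16) = 4.
  L[2][0] = (-6) / L[0][0] = -2.
  L[2][1] = (-12) / L[1][1] = -3.
Step 3: L[2][2] = √(9) = 3.

L[2][2] = 3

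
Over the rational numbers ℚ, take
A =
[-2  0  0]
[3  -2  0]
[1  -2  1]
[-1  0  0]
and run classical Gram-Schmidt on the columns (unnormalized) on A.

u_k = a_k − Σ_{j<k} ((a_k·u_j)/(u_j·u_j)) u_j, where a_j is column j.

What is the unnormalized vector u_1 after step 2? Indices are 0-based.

u_1 = (-16/15, -2/5, -22/15, -8/15)

Step 1: u_0 = a_0 = (-2, 3, 1, -1).
Step 2: u_1 = a_1 − (-8/15)·u_0 = (-16/15, -2/5, -22/15, -8/15).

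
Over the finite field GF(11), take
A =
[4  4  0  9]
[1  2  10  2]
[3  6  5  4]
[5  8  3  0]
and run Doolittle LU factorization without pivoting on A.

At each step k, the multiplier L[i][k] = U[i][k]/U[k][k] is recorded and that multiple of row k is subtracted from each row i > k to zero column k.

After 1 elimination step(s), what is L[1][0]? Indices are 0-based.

k=0: U[0][0]=4
  eliminate (1,0): mult=3, new row 1: (0, 1, 10, 8); set L[1][0]=3
  eliminate (2,0): mult=9, new row 2: (0, 3, 5, 0); set L[2][0]=9
  eliminate (3,0): mult=4, new row 3: (0, 3, 3, 8); set L[3][0]=4

L[1][0] = 3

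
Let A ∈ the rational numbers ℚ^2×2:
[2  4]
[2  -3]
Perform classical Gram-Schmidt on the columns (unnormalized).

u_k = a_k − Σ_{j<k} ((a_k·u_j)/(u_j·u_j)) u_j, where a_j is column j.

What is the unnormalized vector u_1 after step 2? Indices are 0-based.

u_1 = (7/2, -7/2)

Step 1: u_0 = a_0 = (2, 2).
Step 2: u_1 = a_1 − (1/4)·u_0 = (7/2, -7/2).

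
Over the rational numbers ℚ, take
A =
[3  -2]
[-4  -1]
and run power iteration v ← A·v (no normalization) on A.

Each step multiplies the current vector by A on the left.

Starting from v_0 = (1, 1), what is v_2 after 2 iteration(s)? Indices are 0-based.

v_2 = (13, 1)

v_0 = (1, 1).
v_1 = A·v_0 = (1, -5).
v_2 = A·v_1 = (13, 1).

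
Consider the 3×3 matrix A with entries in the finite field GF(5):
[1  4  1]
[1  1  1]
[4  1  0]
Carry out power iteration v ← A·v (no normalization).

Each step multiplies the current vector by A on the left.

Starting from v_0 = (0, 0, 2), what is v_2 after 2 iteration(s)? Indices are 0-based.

v_0 = (0, 0, 2).
v_1 = A·v_0 = (2, 2, 0).
v_2 = A·v_1 = (0, 4, 0).

v_2 = (0, 4, 0)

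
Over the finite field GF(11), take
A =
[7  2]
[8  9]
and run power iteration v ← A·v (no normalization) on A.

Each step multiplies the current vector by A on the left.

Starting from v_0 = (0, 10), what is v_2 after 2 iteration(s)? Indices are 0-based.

v_0 = (0, 10).
v_1 = A·v_0 = (9, 2).
v_2 = A·v_1 = (1, 2).

v_2 = (1, 2)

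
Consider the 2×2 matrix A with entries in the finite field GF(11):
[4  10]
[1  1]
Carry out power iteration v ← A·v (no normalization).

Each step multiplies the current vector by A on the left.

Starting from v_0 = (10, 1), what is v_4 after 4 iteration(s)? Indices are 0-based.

v_4 = (0, 10)

v_0 = (10, 1).
v_1 = A·v_0 = (6, 0).
v_2 = A·v_1 = (2, 6).
v_3 = A·v_2 = (2, 8).
v_4 = A·v_3 = (0, 10).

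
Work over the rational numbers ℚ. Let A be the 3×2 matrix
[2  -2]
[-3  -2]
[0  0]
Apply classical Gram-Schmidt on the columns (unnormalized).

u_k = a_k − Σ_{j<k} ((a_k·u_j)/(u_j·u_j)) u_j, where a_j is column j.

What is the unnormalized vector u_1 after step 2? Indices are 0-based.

Step 1: u_0 = a_0 = (2, -3, 0).
Step 2: u_1 = a_1 − (2/13)·u_0 = (-30/13, -20/13, 0).

u_1 = (-30/13, -20/13, 0)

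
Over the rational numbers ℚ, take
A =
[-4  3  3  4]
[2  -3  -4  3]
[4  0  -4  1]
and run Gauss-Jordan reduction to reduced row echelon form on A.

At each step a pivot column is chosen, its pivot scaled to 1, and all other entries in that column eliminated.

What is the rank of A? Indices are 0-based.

pivot(0,0)=-4: scale R0 → (1, -3/4, -3/4, -1)
  clear (1,0): R1 −= (2)R0 → (0, -3/2, -5/2, 5)
  clear (2,0): R2 −= (4)R0 → (0, 3, -1, 5)
pivot(1,1)=-3/2: scale R1 → (0, 1, 5/3, -10/3)
  clear (0,1): R0 −= (-3/4)R1 → (1, 0, 1/2, -7/2)
  clear (2,1): R2 −= (3)R1 → (0, 0, -6, 15)
pivot(2,2)=-6: scale R2 → (0, 0, 1, -5/2)
  clear (0,2): R0 −= (1/2)R2 → (1, 0, 0, -9/4)
  clear (1,2): R1 −= (5/3)R2 → (0, 1, 0, 5/6)

rank = 3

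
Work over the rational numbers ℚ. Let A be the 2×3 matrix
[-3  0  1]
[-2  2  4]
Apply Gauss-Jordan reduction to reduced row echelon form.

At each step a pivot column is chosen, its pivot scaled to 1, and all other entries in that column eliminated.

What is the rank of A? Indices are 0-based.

step 1: normalize row 0 (÷-3) = (1, 0, -1/3)
  row 1: subtract -2×row0 = (0, 2, 10/3)
step 2: normalize row 1 (÷2) = (0, 1, 5/3)

rank = 2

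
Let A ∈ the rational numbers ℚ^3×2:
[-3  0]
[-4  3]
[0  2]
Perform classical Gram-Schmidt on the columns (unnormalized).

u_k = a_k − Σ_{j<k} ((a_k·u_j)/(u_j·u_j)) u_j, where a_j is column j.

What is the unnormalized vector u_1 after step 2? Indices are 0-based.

u_1 = (-36/25, 27/25, 2)

Step 1: u_0 = a_0 = (-3, -4, 0).
Step 2: u_1 = a_1 − (-12/25)·u_0 = (-36/25, 27/25, 2).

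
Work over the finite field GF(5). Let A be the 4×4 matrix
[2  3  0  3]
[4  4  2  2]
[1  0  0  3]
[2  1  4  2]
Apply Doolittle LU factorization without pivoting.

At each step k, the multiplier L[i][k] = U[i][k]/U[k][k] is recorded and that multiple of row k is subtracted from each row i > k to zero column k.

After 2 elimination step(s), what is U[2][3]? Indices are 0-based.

k=0: U[0][0]=2
  eliminate (1,0): mult=2, new row 1: (0, 3, 2, 1); set L[1][0]=2
  eliminate (2,0): mult=3, new row 2: (0, 1, 0, 4); set L[2][0]=3
  eliminate (3,0): mult=1, new row 3: (0, 3, 4, 4); set L[3][0]=1
k=1: U[1][1]=3
  eliminate (2,1): mult=2, new row 2: (0, 0, 1, 2); set L[2][1]=2
  eliminate (3,1): mult=1, new row 3: (0, 0, 2, 3); set L[3][1]=1

U[2][3] = 2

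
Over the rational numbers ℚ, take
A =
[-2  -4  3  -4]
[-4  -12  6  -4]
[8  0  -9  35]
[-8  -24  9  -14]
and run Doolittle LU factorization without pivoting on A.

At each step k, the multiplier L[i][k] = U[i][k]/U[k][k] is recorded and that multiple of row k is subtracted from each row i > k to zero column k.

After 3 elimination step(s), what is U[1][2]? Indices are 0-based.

[col 0] pivot -2
  R1 -= 2*R0 → (0, -4, 0, 4)  (L[1][0] := 2)
  R2 -= -4*R0 → (0, -16, 3, 19)  (L[2][0] := -4)
  R3 -= 4*R0 → (0, -8, -3, 2)  (L[3][0] := 4)
[col 1] pivot -4
  R2 -= 4*R1 → (0, 0, 3, 3)  (L[2][1] := 4)
  R3 -= 2*R1 → (0, 0, -3, -6)  (L[3][1] := 2)
[col 2] pivot 3
  R3 -= -1*R2 → (0, 0, 0, -3)  (L[3][2] := -1)

U[1][2] = 0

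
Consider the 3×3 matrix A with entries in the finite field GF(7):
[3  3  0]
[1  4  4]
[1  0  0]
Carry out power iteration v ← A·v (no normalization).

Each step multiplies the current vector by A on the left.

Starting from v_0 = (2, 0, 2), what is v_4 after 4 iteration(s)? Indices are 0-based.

v_4 = (4, 5, 5)

v_0 = (2, 0, 2).
v_1 = A·v_0 = (6, 3, 2).
v_2 = A·v_1 = (6, 5, 6).
v_3 = A·v_2 = (5, 1, 6).
v_4 = A·v_3 = (4, 5, 5).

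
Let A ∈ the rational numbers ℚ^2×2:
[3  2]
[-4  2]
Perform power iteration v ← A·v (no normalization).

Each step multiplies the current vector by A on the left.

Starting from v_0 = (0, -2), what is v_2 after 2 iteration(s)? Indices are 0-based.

v_0 = (0, -2).
v_1 = A·v_0 = (-4, -4).
v_2 = A·v_1 = (-20, 8).

v_2 = (-20, 8)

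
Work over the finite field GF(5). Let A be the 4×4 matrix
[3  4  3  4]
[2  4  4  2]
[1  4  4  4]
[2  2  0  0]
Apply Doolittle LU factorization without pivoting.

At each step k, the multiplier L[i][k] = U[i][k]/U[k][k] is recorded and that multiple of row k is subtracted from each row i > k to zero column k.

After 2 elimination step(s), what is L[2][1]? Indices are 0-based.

k=0: U[0][0]=3
  eliminate (1,0): mult=4, new row 1: (0, 3, 2, 1); set L[1][0]=4
  eliminate (2,0): mult=2, new row 2: (0, 1, 3, 1); set L[2][0]=2
  eliminate (3,0): mult=4, new row 3: (0, 1, 3, 4); set L[3][0]=4
k=1: U[1][1]=3
  eliminate (2,1): mult=2, new row 2: (0, 0, 4, 4); set L[2][1]=2
  eliminate (3,1): mult=2, new row 3: (0, 0, 4, 2); set L[3][1]=2

L[2][1] = 2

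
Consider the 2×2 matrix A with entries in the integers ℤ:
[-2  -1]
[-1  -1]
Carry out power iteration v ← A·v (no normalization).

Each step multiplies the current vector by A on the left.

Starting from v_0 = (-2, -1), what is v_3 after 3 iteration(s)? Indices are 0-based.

v_3 = (34, 21)

v_0 = (-2, -1).
v_1 = A·v_0 = (5, 3).
v_2 = A·v_1 = (-13, -8).
v_3 = A·v_2 = (34, 21).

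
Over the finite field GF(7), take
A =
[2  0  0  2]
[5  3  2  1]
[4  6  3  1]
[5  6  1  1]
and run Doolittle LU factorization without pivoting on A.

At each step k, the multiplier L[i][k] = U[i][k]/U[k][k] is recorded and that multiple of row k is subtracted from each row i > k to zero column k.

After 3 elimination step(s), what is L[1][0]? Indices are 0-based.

L[1][0] = 6

k=0: U[0][0]=2
  eliminate (1,0): mult=6, new row 1: (0, 3, 2, 3); set L[1][0]=6
  eliminate (2,0): mult=2, new row 2: (0, 6, 3, 4); set L[2][0]=2
  eliminate (3,0): mult=6, new row 3: (0, 6, 1, 3); set L[3][0]=6
k=1: U[1][1]=3
  eliminate (2,1): mult=2, new row 2: (0, 0, 6, 5); set L[2][1]=2
  eliminate (3,1): mult=2, new row 3: (0, 0, 4, 4); set L[3][1]=2
k=2: U[2][2]=6
  eliminate (3,2): mult=3, new row 3: (0, 0, 0, 3); set L[3][2]=3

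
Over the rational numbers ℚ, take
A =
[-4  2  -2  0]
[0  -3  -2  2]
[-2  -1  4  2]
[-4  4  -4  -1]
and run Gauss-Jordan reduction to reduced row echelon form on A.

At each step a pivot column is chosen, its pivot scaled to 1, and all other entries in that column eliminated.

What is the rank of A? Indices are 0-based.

[1] R0 /= -4  ⇒  (1, -1/2, 1/2, 0)
     R2 -= -2·R0  ⇒  (0, -2, 5, 2)
     R3 -= -4·R0  ⇒  (0, 2, -2, -1)
[2] R1 /= -3  ⇒  (0, 1, 2/3, -2/3)
     R0 -= -1/2·R1  ⇒  (1, 0, 5/6, -1/3)
     R2 -= -2·R1  ⇒  (0, 0, 19/3, 2/3)
     R3 -= 2·R1  ⇒  (0, 0, -10/3, 1/3)
[3] R2 /= 19/3  ⇒  (0, 0, 1, 2/19)
     R0 -= 5/6·R2  ⇒  (1, 0, 0, -8/19)
     R1 -= 2/3·R2  ⇒  (0, 1, 0, -14/19)
     R3 -= -10/3·R2  ⇒  (0, 0, 0, 13/19)
[4] R3 /= 13/19  ⇒  (0, 0, 0, 1)
     R0 -= -8/19·R3  ⇒  (1, 0, 0, 0)
     R1 -= -14/19·R3  ⇒  (0, 1, 0, 0)
     R2 -= 2/19·R3  ⇒  (0, 0, 1, 0)

rank = 4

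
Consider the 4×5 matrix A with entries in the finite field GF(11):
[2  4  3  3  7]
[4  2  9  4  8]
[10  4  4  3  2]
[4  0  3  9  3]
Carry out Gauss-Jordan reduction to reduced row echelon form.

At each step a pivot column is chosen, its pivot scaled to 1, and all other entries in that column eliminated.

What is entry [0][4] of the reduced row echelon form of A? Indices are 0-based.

pivot(0,0)=2: scale R0 → (1, 2, 7, 7, 9)
  clear (1,0): R1 −= (4)R0 → (0, 5, 3, 9, 5)
  clear (2,0): R2 −= (10)R0 → (0, 6, 0, 10, 0)
  clear (3,0): R3 −= (4)R0 → (0, 3, 8, 3, 0)
pivot(1,1)=5: scale R1 → (0, 1, 5, 4, 1)
  clear (0,1): R0 −= (2)R1 → (1, 0, 8, 10, 7)
  clear (2,1): R2 −= (6)R1 → (0, 0, 3, 8, 5)
  clear (3,1): R3 −= (3)R1 → (0, 0, 4, 2, 8)
pivot(2,2)=3: scale R2 → (0, 0, 1, 10, 9)
  clear (0,2): R0 −= (8)R2 → (1, 0, 0, 7, 1)
  clear (1,2): R1 −= (5)R2 → (0, 1, 0, 9, 0)
  clear (3,2): R3 −= (4)R2 → (0, 0, 0, 6, 5)
pivot(3,3)=6: scale R3 → (0, 0, 0, 1, 10)
  clear (0,3): R0 −= (7)R3 → (1, 0, 0, 0, 8)
  clear (1,3): R1 −= (9)R3 → (0, 1, 0, 0, 9)
  clear (2,3): R2 −= (10)R3 → (0, 0, 1, 0, 8)

M[0][4] = 8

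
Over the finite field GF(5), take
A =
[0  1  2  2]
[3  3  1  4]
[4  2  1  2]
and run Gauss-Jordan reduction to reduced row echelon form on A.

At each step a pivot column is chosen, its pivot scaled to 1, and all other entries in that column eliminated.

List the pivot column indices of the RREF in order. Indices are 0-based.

pivot columns: 0, 1, 2

pivot(0,0): swap R0↔R1
pivot(0,0)=3: scale R0 → (1, 1, 2, 3)
  clear (2,0): R2 −= (4)R0 → (0, 3, 3, 0)
pivot(1,1)=1: scale R1 → (0, 1, 2, 2)
  clear (0,1): R0 −= (1)R1 → (1, 0, 0, 1)
  clear (2,1): R2 −= (3)R1 → (0, 0, 2, 4)
pivot(2,2)=2: scale R2 → (0, 0, 1, 2)
  clear (1,2): R1 −= (2)R2 → (0, 1, 0, 3)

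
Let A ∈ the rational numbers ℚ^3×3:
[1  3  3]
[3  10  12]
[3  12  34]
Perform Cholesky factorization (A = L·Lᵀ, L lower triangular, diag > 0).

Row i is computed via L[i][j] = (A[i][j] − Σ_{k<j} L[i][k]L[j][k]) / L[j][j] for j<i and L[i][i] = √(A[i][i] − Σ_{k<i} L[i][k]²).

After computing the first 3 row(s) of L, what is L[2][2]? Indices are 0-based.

Step 1: L[0][0] = √(1) = 1.
  L[1][0] = (3) / L[0][0] = 3.
Step 2: L[1][1] = √(1) = 1.
  L[2][0] = (3) / L[0][0] = 3.
  L[2][1] = (3) / L[1][1] = 3.
Step 3: L[2][2] = √(16) = 4.

L[2][2] = 4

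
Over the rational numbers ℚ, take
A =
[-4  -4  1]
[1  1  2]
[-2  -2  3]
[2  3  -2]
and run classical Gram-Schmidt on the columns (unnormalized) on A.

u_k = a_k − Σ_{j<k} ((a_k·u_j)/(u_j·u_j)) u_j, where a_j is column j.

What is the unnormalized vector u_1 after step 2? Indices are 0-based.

u_1 = (8/25, -2/25, 4/25, 21/25)

Step 1: u_0 = a_0 = (-4, 1, -2, 2).
Step 2: u_1 = a_1 − (27/25)·u_0 = (8/25, -2/25, 4/25, 21/25).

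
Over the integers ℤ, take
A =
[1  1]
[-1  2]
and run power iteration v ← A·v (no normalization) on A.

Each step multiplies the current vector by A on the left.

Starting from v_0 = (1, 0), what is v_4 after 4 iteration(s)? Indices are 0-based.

v_4 = (-9, -9)

v_0 = (1, 0).
v_1 = A·v_0 = (1, -1).
v_2 = A·v_1 = (0, -3).
v_3 = A·v_2 = (-3, -6).
v_4 = A·v_3 = (-9, -9).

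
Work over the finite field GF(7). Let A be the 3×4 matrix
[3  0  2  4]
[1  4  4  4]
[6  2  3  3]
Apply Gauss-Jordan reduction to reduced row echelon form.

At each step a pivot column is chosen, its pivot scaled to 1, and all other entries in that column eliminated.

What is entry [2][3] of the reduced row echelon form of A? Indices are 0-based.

step 1: normalize row 0 (÷3) = (1, 0, 3, 6)
  row 1: subtract 1×row0 = (0, 4, 1, 5)
  row 2: subtract 6×row0 = (0, 2, 6, 2)
step 2: normalize row 1 (÷4) = (0, 1, 2, 3)
  row 2: subtract 2×row1 = (0, 0, 2, 3)
step 3: normalize row 2 (÷2) = (0, 0, 1, 5)
  row 0: subtract 3×row2 = (1, 0, 0, 5)
  row 1: subtract 2×row2 = (0, 1, 0, 0)

M[2][3] = 5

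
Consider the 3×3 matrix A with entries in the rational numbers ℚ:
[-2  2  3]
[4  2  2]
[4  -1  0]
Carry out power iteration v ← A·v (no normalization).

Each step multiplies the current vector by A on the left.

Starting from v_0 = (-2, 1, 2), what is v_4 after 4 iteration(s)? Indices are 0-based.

v_0 = (-2, 1, 2).
v_1 = A·v_0 = (12, -2, -9).
v_2 = A·v_1 = (-55, 26, 50).
v_3 = A·v_2 = (312, -68, -246).
v_4 = A·v_3 = (-1498, 620, 1316).

v_4 = (-1498, 620, 1316)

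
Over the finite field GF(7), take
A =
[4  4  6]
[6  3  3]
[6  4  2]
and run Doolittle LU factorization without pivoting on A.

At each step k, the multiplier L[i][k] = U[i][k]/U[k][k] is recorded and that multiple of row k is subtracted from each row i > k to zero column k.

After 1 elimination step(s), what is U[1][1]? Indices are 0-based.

U[1][1] = 4

[col 0] pivot 4
  R1 -= 5*R0 → (0, 4, 1)  (L[1][0] := 5)
  R2 -= 5*R0 → (0, 5, 0)  (L[2][0] := 5)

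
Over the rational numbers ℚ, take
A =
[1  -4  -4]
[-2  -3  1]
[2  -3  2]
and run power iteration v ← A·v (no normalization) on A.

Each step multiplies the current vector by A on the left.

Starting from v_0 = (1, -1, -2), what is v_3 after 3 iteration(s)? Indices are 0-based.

v_3 = (-23, 71, 154)

v_0 = (1, -1, -2).
v_1 = A·v_0 = (13, -1, 1).
v_2 = A·v_1 = (13, -22, 31).
v_3 = A·v_2 = (-23, 71, 154).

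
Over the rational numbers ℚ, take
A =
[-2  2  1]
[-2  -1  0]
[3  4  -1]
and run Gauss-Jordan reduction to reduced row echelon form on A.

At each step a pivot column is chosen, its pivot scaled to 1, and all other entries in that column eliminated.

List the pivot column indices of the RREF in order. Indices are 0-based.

pivot(0,0)=-2: scale R0 → (1, -1, -1/2)
  clear (1,0): R1 −= (-2)R0 → (0, -3, -1)
  clear (2,0): R2 −= (3)R0 → (0, 7, 1/2)
pivot(1,1)=-3: scale R1 → (0, 1, 1/3)
  clear (0,1): R0 −= (-1)R1 → (1, 0, -1/6)
  clear (2,1): R2 −= (7)R1 → (0, 0, -11/6)
pivot(2,2)=-11/6: scale R2 → (0, 0, 1)
  clear (0,2): R0 −= (-1/6)R2 → (1, 0, 0)
  clear (1,2): R1 −= (1/3)R2 → (0, 1, 0)

pivot columns: 0, 1, 2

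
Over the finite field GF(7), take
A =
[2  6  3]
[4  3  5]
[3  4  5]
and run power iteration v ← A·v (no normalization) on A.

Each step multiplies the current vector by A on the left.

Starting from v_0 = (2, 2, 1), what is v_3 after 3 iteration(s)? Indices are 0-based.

v_3 = (6, 0, 5)

v_0 = (2, 2, 1).
v_1 = A·v_0 = (5, 5, 5).
v_2 = A·v_1 = (6, 4, 4).
v_3 = A·v_2 = (6, 0, 5).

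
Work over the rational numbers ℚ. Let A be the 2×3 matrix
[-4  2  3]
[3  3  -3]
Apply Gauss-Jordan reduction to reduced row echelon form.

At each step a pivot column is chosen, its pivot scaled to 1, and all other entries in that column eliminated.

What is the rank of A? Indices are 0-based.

[1] R0 /= -4  ⇒  (1, -1/2, -3/4)
     R1 -= 3·R0  ⇒  (0, 9/2, -3/4)
[2] R1 /= 9/2  ⇒  (0, 1, -1/6)
     R0 -= -1/2·R1  ⇒  (1, 0, -5/6)

rank = 2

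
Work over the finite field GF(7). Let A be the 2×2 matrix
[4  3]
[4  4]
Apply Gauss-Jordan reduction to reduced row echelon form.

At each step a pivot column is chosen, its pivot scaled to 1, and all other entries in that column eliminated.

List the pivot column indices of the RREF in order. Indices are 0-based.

step 1: normalize row 0 (÷4) = (1, 6)
  row 1: subtract 4×row0 = (0, 1)
step 2: normalize row 1 (÷1) = (0, 1)
  row 0: subtract 6×row1 = (1, 0)

pivot columns: 0, 1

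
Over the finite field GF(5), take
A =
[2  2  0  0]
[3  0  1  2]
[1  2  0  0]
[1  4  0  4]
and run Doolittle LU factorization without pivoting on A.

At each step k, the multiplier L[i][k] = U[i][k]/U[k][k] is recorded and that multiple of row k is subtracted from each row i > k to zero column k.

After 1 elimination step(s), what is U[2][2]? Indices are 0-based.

U[2][2] = 0

[col 0] pivot 2
  R1 -= 4*R0 → (0, 2, 1, 2)  (L[1][0] := 4)
  R2 -= 3*R0 → (0, 1, 0, 0)  (L[2][0] := 3)
  R3 -= 3*R0 → (0, 3, 0, 4)  (L[3][0] := 3)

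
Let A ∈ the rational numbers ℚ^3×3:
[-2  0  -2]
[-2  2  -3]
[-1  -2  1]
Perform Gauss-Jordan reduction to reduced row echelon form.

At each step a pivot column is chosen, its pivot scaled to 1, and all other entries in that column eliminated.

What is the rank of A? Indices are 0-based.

[1] R0 /= -2  ⇒  (1, 0, 1)
     R1 -= -2·R0  ⇒  (0, 2, -1)
     R2 -= -1·R0  ⇒  (0, -2, 2)
[2] R1 /= 2  ⇒  (0, 1, -1/2)
     R2 -= -2·R1  ⇒  (0, 0, 1)
[3] R2 /= 1  ⇒  (0, 0, 1)
     R0 -= 1·R2  ⇒  (1, 0, 0)
     R1 -= -1/2·R2  ⇒  (0, 1, 0)

rank = 3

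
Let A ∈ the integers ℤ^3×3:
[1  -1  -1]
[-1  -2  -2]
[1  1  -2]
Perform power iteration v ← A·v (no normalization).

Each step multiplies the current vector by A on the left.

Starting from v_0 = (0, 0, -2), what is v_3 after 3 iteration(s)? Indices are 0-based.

v_0 = (0, 0, -2).
v_1 = A·v_0 = (2, 4, 4).
v_2 = A·v_1 = (-6, -18, -2).
v_3 = A·v_2 = (14, 46, -20).

v_3 = (14, 46, -20)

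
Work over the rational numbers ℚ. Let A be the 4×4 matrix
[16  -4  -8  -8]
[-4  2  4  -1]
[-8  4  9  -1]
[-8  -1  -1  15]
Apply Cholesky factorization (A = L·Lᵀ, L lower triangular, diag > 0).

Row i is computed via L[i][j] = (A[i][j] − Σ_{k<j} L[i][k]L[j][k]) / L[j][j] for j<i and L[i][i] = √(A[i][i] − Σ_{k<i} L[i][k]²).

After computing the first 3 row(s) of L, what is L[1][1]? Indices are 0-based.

Step 1: L[0][0] = √(16) = 4.
  L[1][0] = (-4) / L[0][0] = -1.
Step 2: L[1][1] = √(1) = 1.
  L[2][0] = (-8) / L[0][0] = -2.
  L[2][1] = (2) / L[1][1] = 2.
Step 3: L[2][2] = √(1) = 1.

L[1][1] = 1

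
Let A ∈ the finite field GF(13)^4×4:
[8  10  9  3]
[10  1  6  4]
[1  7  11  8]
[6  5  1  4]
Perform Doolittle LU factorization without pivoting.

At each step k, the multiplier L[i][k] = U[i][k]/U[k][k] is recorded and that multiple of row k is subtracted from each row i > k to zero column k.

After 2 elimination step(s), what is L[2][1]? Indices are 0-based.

[col 0] pivot 8
  R1 -= 11*R0 → (0, 8, 11, 10)  (L[1][0] := 11)
  R2 -= 5*R0 → (0, 9, 5, 6)  (L[2][0] := 5)
  R3 -= 4*R0 → (0, 4, 4, 5)  (L[3][0] := 4)
[col 1] pivot 8
  R2 -= 6*R1 → (0, 0, 4, 11)  (L[2][1] := 6)
  R3 -= 7*R1 → (0, 0, 5, 0)  (L[3][1] := 7)

L[2][1] = 6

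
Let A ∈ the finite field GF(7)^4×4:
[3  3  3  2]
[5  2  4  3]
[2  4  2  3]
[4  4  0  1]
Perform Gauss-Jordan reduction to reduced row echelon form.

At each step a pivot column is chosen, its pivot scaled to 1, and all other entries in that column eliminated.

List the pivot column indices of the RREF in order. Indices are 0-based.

pivot columns: 0, 1, 2, 3

[1] R0 /= 3  ⇒  (1, 1, 1, 3)
     R1 -= 5·R0  ⇒  (0, 4, 6, 2)
     R2 -= 2·R0  ⇒  (0, 2, 0, 4)
     R3 -= 4·R0  ⇒  (0, 0, 3, 3)
[2] R1 /= 4  ⇒  (0, 1, 5, 4)
     R0 -= 1·R1  ⇒  (1, 0, 3, 6)
     R2 -= 2·R1  ⇒  (0, 0, 4, 3)
[3] R2 /= 4  ⇒  (0, 0, 1, 6)
     R0 -= 3·R2  ⇒  (1, 0, 0, 2)
     R1 -= 5·R2  ⇒  (0, 1, 0, 2)
     R3 -= 3·R2  ⇒  (0, 0, 0, 6)
[4] R3 /= 6  ⇒  (0, 0, 0, 1)
     R0 -= 2·R3  ⇒  (1, 0, 0, 0)
     R1 -= 2·R3  ⇒  (0, 1, 0, 0)
     R2 -= 6·R3  ⇒  (0, 0, 1, 0)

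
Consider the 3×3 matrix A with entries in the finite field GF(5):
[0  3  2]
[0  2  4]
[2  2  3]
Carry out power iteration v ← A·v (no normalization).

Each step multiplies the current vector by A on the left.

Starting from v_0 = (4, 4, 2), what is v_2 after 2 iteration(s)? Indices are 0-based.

v_2 = (2, 0, 0)

v_0 = (4, 4, 2).
v_1 = A·v_0 = (1, 1, 2).
v_2 = A·v_1 = (2, 0, 0).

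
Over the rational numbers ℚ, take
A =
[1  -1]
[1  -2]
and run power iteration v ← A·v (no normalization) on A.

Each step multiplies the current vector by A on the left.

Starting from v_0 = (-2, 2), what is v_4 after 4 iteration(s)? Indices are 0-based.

v_0 = (-2, 2).
v_1 = A·v_0 = (-4, -6).
v_2 = A·v_1 = (2, 8).
v_3 = A·v_2 = (-6, -14).
v_4 = A·v_3 = (8, 22).

v_4 = (8, 22)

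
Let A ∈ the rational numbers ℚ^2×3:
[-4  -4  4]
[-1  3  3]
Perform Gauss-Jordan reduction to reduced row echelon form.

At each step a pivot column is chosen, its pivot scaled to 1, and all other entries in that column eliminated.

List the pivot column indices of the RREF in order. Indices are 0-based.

pivot(0,0)=-4: scale R0 → (1, 1, -1)
  clear (1,0): R1 −= (-1)R0 → (0, 4, 2)
pivot(1,1)=4: scale R1 → (0, 1, 1/2)
  clear (0,1): R0 −= (1)R1 → (1, 0, -3/2)

pivot columns: 0, 1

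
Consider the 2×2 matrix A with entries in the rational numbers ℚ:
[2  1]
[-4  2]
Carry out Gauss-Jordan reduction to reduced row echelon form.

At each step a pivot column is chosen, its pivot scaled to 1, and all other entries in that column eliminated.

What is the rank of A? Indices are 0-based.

step 1: normalize row 0 (÷2) = (1, 1/2)
  row 1: subtract -4×row0 = (0, 4)
step 2: normalize row 1 (÷4) = (0, 1)
  row 0: subtract 1/2×row1 = (1, 0)

rank = 2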